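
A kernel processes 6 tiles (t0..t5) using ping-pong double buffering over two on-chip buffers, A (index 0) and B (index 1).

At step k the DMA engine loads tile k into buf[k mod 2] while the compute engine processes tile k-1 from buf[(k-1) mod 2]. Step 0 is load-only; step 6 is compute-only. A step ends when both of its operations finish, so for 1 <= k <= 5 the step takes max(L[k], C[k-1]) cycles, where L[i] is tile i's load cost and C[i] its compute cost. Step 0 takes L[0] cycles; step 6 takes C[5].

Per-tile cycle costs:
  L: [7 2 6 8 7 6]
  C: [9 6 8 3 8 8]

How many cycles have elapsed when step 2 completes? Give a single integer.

  0. 7=7c; end=7; A:t0 B:-
  1. max(2,9)=9c; end=16; A:t0 B:t1
  2. max(6,6)=6c; end=22; A:t2 B:t1
  3. max(8,8)=8c; end=30; A:t2 B:t3
  4. max(7,3)=7c; end=37; A:t4 B:t3
  5. max(6,8)=8c; end=45; A:t4 B:t5
  6. 8=8c; end=53; A:t4 B:t5

end_cycle[2] = 22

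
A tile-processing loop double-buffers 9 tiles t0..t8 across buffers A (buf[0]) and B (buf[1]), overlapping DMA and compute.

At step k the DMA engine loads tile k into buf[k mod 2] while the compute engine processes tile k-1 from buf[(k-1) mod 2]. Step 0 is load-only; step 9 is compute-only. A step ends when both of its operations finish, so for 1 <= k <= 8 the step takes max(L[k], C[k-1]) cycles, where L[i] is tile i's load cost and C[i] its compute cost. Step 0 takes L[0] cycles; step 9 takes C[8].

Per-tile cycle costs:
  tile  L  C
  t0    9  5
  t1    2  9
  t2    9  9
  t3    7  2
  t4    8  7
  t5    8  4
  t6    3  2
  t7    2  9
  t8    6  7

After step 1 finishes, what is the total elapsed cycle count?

k=0 load=t0/9c comp=- wait=9 total=9
k=1 load=t1/2c comp=t0/5c wait=5 total=14
k=2 load=t2/9c comp=t1/9c wait=9 total=23
k=3 load=t3/7c comp=t2/9c wait=9 total=32
k=4 load=t4/8c comp=t3/2c wait=8 total=40
k=5 load=t5/8c comp=t4/7c wait=8 total=48
k=6 load=t6/3c comp=t5/4c wait=4 total=52
k=7 load=t7/2c comp=t6/2c wait=2 total=54
k=8 load=t8/6c comp=t7/9c wait=9 total=63
k=9 load=- comp=t8/7c wait=7 total=70

end_cycle[1] = 14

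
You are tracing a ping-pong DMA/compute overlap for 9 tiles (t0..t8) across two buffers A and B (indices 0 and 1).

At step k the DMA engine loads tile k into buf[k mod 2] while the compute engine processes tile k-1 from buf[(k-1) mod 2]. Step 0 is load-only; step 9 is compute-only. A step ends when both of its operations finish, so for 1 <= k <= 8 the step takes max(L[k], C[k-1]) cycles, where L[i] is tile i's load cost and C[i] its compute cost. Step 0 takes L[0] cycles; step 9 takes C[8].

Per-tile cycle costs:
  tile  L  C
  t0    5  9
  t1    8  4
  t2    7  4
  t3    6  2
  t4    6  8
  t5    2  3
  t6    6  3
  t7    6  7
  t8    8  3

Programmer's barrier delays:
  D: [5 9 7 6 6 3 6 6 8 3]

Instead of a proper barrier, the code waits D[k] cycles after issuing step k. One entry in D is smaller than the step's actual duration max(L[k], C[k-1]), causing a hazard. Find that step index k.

hazard at step 5

k=0 barrier L[0]=5→5c, D[0]=5 ok
k=1 barrier max(L[1]=8,C[0]=9)→9c, D[1]=9 ok
k=2 barrier max(L[2]=7,C[1]=4)→7c, D[2]=7 ok
k=3 barrier max(L[3]=6,C[2]=4)→6c, D[3]=6 ok
k=4 barrier max(L[4]=6,C[3]=2)→6c, D[4]=6 ok
k=5 barrier max(L[5]=2,C[4]=8)→8c, D[5]=3 SHORT
k=6 barrier max(L[6]=6,C[5]=3)→6c, D[6]=6 ok
k=7 barrier max(L[7]=6,C[6]=3)→6c, D[7]=6 ok
k=8 barrier max(L[8]=8,C[7]=7)→8c, D[8]=8 ok
k=9 barrier C[8]=3→3c, D[9]=3 ok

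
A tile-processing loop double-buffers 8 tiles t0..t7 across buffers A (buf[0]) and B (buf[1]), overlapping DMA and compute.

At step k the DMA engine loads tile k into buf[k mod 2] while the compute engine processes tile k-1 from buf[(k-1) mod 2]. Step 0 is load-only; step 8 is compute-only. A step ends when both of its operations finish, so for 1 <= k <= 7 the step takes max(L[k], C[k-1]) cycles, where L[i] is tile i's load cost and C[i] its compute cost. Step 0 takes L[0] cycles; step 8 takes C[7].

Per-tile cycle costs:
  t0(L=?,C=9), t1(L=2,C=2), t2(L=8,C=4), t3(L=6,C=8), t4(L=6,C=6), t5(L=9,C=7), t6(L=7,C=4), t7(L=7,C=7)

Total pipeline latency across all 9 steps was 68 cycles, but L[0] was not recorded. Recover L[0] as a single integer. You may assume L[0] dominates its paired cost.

step 0 = dur = L[0]=? = L[0]  (unknown; binding)
step 1 = dur = max(L[1]=2, C[0]=9) = 9
step 2 = dur = max(L[2]=8, C[1]=2) = 8
step 3 = dur = max(L[3]=6, C[2]=4) = 6
step 4 = dur = max(L[4]=6, C[3]=8) = 8
step 5 = dur = max(L[5]=9, C[4]=6) = 9
step 6 = dur = max(L[6]=7, C[5]=7) = 7
step 7 = dur = max(L[7]=7, C[6]=4) = 7
step 8 = dur = C[7]=7 = 7
sum of known step durations = 61
dur[0] = total - known = 68 - 61 = 7
L[0] is the binding max in step 0, so L[0] = dur[0] = 7

L[0] = 7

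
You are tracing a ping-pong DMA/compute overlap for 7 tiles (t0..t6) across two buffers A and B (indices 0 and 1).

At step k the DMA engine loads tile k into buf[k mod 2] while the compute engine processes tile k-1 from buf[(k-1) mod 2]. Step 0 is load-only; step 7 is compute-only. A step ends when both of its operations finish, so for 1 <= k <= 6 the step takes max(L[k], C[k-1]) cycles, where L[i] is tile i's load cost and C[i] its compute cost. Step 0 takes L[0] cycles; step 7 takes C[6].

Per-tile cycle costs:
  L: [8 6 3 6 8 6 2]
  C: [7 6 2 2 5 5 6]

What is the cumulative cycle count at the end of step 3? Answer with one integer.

[0] DMA t0→A (8c) ∥ CU idle ⇒ 8c, clock 8
[1] DMA t1→B (6c) ∥ CU A:t0 (7c) ⇒ 7c, clock 15
[2] DMA t2→A (3c) ∥ CU B:t1 (6c) ⇒ 6c, clock 21
[3] DMA t3→B (6c) ∥ CU A:t2 (2c) ⇒ 6c, clock 27
[4] DMA t4→A (8c) ∥ CU B:t3 (2c) ⇒ 8c, clock 35
[5] DMA t5→B (6c) ∥ CU A:t4 (5c) ⇒ 6c, clock 41
[6] DMA t6→A (2c) ∥ CU B:t5 (5c) ⇒ 5c, clock 46
[7] DMA idle ∥ CU A:t6 (6c) ⇒ 6c, clock 52

end_cycle[3] = 27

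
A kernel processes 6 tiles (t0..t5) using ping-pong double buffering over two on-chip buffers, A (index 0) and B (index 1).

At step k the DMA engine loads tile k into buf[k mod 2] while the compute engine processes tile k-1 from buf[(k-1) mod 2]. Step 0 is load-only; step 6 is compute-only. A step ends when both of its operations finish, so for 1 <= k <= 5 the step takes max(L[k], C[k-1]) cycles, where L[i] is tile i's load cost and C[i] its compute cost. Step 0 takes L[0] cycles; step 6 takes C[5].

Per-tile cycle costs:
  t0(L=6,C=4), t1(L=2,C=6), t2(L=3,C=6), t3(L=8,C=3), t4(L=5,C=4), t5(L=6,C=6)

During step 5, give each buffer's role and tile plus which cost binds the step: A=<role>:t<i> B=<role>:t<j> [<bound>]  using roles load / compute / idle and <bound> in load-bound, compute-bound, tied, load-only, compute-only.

k=0 load=t0/6c comp=- wait=6 total=6
k=1 load=t1/2c comp=t0/4c wait=4 total=10
k=2 load=t2/3c comp=t1/6c wait=6 total=16
k=3 load=t3/8c comp=t2/6c wait=8 total=24
k=4 load=t4/5c comp=t3/3c wait=5 total=29
k=5 load=t5/6c comp=t4/4c wait=6 total=35
k=6 load=- comp=t5/6c wait=6 total=41

step 5: A=compute:t4 B=load:t5 [load-bound]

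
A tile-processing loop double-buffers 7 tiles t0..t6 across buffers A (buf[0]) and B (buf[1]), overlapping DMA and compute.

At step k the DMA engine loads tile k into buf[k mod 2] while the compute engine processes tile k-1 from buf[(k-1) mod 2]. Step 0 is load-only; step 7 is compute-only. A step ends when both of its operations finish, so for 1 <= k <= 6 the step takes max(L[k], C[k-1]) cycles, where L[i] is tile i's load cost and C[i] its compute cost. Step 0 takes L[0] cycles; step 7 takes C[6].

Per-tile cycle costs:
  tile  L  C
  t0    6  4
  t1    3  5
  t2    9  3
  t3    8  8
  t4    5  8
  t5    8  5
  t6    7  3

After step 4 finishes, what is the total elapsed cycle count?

[0] DMA t0→A (6c) ∥ CU idle ⇒ 6c, clock 6
[1] DMA t1→B (3c) ∥ CU A:t0 (4c) ⇒ 4c, clock 10
[2] DMA t2→A (9c) ∥ CU B:t1 (5c) ⇒ 9c, clock 19
[3] DMA t3→B (8c) ∥ CU A:t2 (3c) ⇒ 8c, clock 27
[4] DMA t4→A (5c) ∥ CU B:t3 (8c) ⇒ 8c, clock 35
[5] DMA t5→B (8c) ∥ CU A:t4 (8c) ⇒ 8c, clock 43
[6] DMA t6→A (7c) ∥ CU B:t5 (5c) ⇒ 7c, clock 50
[7] DMA idle ∥ CU A:t6 (3c) ⇒ 3c, clock 53

end_cycle[4] = 35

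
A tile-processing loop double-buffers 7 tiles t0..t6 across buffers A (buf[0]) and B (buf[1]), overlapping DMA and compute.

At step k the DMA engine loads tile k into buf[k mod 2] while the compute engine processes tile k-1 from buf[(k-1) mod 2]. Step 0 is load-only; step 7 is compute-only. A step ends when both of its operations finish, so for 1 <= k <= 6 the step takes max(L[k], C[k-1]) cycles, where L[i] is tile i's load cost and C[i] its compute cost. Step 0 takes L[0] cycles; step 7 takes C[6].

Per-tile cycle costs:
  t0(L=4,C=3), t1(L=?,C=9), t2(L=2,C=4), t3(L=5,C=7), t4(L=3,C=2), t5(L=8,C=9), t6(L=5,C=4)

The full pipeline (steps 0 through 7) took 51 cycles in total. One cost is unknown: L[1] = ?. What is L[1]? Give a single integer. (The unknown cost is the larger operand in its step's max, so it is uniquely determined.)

L[1] = 5

step 0: dur = L[0]=4 = 4
step 1: dur = max(L[1]=?, C[0]=3) = L[1]  (unknown; binding)
step 2: dur = max(L[2]=2, C[1]=9) = 9
step 3: dur = max(L[3]=5, C[2]=4) = 5
step 4: dur = max(L[4]=3, C[3]=7) = 7
step 5: dur = max(L[5]=8, C[4]=2) = 8
step 6: dur = max(L[6]=5, C[5]=9) = 9
step 7: dur = C[6]=4 = 4
sum of known step durations = 46
dur[1] = total - known = 51 - 46 = 5
L[1] is the binding max in step 1, so L[1] = dur[1] = 5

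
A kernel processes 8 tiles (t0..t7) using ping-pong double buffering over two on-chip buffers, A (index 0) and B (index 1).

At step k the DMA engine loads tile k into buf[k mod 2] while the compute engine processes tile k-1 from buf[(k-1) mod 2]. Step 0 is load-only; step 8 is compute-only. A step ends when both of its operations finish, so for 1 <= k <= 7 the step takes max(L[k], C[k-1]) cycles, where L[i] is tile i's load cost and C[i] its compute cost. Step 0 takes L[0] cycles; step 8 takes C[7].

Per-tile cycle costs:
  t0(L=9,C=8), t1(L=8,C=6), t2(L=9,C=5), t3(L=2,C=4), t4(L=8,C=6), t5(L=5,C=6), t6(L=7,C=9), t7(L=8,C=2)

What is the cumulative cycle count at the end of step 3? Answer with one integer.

  0. 9=9c; end=9; A:t0 B:-
  1. max(8,8)=8c; end=17; A:t0 B:t1
  2. max(9,6)=9c; end=26; A:t2 B:t1
  3. max(2,5)=5c; end=31; A:t2 B:t3
  4. max(8,4)=8c; end=39; A:t4 B:t3
  5. max(5,6)=6c; end=45; A:t4 B:t5
  6. max(7,6)=7c; end=52; A:t6 B:t5
  7. max(8,9)=9c; end=61; A:t6 B:t7
  8. 2=2c; end=63; A:t6 B:t7

end_cycle[3] = 31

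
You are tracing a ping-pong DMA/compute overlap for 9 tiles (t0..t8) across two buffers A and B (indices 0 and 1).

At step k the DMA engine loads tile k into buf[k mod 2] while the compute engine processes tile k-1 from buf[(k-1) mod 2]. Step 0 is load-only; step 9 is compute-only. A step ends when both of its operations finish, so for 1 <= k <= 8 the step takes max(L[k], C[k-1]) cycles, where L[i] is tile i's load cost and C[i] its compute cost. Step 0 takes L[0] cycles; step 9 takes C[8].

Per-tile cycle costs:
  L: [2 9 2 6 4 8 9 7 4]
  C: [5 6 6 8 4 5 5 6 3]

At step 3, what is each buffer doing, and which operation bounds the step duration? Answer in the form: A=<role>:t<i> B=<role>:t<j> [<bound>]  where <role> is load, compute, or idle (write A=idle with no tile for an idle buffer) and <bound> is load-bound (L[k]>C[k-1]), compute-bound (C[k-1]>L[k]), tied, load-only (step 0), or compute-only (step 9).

step 3: A=compute:t2 B=load:t3 [tied]

k=0 load=t0/2c comp=- wait=2 total=2
k=1 load=t1/9c comp=t0/5c wait=9 total=11
k=2 load=t2/2c comp=t1/6c wait=6 total=17
k=3 load=t3/6c comp=t2/6c wait=6 total=23
k=4 load=t4/4c comp=t3/8c wait=8 total=31
k=5 load=t5/8c comp=t4/4c wait=8 total=39
k=6 load=t6/9c comp=t5/5c wait=9 total=48
k=7 load=t7/7c comp=t6/5c wait=7 total=55
k=8 load=t8/4c comp=t7/6c wait=6 total=61
k=9 load=- comp=t8/3c wait=3 total=64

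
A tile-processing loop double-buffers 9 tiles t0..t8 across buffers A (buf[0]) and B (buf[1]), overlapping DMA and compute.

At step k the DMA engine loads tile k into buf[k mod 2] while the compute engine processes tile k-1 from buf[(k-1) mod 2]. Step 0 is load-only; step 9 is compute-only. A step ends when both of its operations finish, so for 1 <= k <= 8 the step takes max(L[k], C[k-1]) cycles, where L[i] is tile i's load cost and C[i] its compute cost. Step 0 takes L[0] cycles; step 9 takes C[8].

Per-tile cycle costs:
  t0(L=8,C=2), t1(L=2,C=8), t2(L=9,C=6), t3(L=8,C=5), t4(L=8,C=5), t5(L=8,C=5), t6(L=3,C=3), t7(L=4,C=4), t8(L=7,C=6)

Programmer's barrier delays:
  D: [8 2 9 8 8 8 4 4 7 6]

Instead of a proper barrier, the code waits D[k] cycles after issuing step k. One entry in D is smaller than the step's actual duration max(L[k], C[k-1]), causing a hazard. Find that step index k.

hazard at step 6

[0] required=L[0]=8=8 vs D=8 ok
[1] required=max(L[1]=2,C[0]=2)=2 vs D=2 ok
[2] required=max(L[2]=9,C[1]=8)=9 vs D=9 ok
[3] required=max(L[3]=8,C[2]=6)=8 vs D=8 ok
[4] required=max(L[4]=8,C[3]=5)=8 vs D=8 ok
[5] required=max(L[5]=8,C[4]=5)=8 vs D=8 ok
[6] required=max(L[6]=3,C[5]=5)=5 vs D=4 SHORT
[7] required=max(L[7]=4,C[6]=3)=4 vs D=4 ok
[8] required=max(L[8]=7,C[7]=4)=7 vs D=7 ok
[9] required=C[8]=6=6 vs D=6 ok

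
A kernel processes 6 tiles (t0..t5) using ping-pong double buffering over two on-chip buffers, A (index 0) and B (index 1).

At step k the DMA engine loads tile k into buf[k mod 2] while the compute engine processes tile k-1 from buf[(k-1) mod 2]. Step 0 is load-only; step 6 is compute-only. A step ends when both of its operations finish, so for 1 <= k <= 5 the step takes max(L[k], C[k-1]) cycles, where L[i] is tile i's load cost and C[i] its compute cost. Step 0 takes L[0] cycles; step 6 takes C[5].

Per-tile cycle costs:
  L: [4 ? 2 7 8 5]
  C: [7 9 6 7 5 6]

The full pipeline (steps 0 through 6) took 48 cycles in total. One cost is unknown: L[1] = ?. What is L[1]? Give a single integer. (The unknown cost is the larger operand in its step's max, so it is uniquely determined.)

step 0 → dur = L[0]=4 = 4
step 1 → dur = max(L[1]=?, C[0]=7) = L[1]  (unknown; binding)
step 2 → dur = max(L[2]=2, C[1]=9) = 9
step 3 → dur = max(L[3]=7, C[2]=6) = 7
step 4 → dur = max(L[4]=8, C[3]=7) = 8
step 5 → dur = max(L[5]=5, C[4]=5) = 5
step 6 → dur = C[5]=6 = 6
sum of known step durations = 39
dur[1] = total - known = 48 - 39 = 9
L[1] is the binding max in step 1, so L[1] = dur[1] = 9

L[1] = 9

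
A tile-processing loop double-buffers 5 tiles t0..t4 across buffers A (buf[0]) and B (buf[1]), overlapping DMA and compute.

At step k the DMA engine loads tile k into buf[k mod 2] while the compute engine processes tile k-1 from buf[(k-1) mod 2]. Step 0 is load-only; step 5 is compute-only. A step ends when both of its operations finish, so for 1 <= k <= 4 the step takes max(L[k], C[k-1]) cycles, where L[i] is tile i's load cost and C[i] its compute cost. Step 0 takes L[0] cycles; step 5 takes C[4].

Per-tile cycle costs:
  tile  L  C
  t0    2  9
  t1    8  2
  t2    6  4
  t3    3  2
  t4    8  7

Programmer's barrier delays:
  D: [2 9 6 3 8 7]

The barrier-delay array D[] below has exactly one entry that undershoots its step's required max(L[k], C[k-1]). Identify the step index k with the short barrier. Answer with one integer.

hazard at step 3

step 0: need L[0]=2 = 2; D[0]=2 ok
step 1: need max(L[1]=8,C[0]=9) = 9; D[1]=9 ok
step 2: need max(L[2]=6,C[1]=2) = 6; D[2]=6 ok
step 3: need max(L[3]=3,C[2]=4) = 4; D[3]=3 SHORT
step 4: need max(L[4]=8,C[3]=2) = 8; D[4]=8 ok
step 5: need C[4]=7 = 7; D[5]=7 ok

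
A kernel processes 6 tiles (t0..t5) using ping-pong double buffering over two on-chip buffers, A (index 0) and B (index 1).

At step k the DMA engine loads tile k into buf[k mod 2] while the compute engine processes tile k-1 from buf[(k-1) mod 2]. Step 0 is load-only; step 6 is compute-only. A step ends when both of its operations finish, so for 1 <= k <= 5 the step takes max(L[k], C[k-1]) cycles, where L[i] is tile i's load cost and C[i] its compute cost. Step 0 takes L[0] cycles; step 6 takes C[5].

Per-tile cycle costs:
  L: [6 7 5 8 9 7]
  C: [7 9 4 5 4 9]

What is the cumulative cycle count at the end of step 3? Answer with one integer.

  0. 6=6c; end=6; A:t0 B:-
  1. max(7,7)=7c; end=13; A:t0 B:t1
  2. max(5,9)=9c; end=22; A:t2 B:t1
  3. max(8,4)=8c; end=30; A:t2 B:t3
  4. max(9,5)=9c; end=39; A:t4 B:t3
  5. max(7,4)=7c; end=46; A:t4 B:t5
  6. 9=9c; end=55; A:t4 B:t5

end_cycle[3] = 30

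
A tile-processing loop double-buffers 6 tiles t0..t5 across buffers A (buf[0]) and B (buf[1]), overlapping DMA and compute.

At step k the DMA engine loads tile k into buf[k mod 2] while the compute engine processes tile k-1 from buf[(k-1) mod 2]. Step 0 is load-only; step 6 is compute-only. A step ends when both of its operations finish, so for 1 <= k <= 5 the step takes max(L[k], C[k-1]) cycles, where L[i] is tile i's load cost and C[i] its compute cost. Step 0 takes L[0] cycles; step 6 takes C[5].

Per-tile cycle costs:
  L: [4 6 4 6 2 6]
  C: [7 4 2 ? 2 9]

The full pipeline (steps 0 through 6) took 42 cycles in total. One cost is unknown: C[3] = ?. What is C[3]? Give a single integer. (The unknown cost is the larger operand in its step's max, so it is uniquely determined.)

C[3] = 6

step 0 = dur = L[0]=4 = 4
step 1 = dur = max(L[1]=6, C[0]=7) = 7
step 2 = dur = max(L[2]=4, C[1]=4) = 4
step 3 = dur = max(L[3]=6, C[2]=2) = 6
step 4 = dur = max(L[4]=2, C[3]=?) = C[3]  (unknown; binding)
step 5 = dur = max(L[5]=6, C[4]=2) = 6
step 6 = dur = C[5]=9 = 9
sum of known step durations = 36
dur[4] = total - known = 42 - 36 = 6
C[3] is the binding max in step 4, so C[3] = dur[4] = 6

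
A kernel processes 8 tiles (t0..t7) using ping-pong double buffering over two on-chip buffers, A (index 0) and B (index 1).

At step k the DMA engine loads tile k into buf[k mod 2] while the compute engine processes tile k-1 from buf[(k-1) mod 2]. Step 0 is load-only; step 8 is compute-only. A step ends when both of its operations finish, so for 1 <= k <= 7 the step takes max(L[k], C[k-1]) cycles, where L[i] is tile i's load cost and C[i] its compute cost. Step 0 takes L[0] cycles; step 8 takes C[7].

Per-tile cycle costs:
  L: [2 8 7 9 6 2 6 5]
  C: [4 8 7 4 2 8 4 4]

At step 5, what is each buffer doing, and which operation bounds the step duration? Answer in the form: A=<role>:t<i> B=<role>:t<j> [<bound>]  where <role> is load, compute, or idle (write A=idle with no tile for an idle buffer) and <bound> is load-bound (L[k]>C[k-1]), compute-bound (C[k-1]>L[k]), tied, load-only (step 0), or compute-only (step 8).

step 0: L[0]=2 → dur=2, Σ=2 | A=load:t0 B=idle [load-only]
step 1: L[1]=8 C[0]=4 → dur=8, Σ=10 | A=compute:t0 B=load:t1 [load-bound]
step 2: L[2]=7 C[1]=8 → dur=8, Σ=18 | A=load:t2 B=compute:t1 [compute-bound]
step 3: L[3]=9 C[2]=7 → dur=9, Σ=27 | A=compute:t2 B=load:t3 [load-bound]
step 4: L[4]=6 C[3]=4 → dur=6, Σ=33 | A=load:t4 B=compute:t3 [load-bound]
step 5: L[5]=2 C[4]=2 → dur=2, Σ=35 | A=compute:t4 B=load:t5 [tied]
step 6: L[6]=6 C[5]=8 → dur=8, Σ=43 | A=load:t6 B=compute:t5 [compute-bound]
step 7: L[7]=5 C[6]=4 → dur=5, Σ=48 | A=compute:t6 B=load:t7 [load-bound]
step 8: C[7]=4 → dur=4, Σ=52 | A=idle B=compute:t7 [compute-only]

step 5: A=compute:t4 B=load:t5 [tied]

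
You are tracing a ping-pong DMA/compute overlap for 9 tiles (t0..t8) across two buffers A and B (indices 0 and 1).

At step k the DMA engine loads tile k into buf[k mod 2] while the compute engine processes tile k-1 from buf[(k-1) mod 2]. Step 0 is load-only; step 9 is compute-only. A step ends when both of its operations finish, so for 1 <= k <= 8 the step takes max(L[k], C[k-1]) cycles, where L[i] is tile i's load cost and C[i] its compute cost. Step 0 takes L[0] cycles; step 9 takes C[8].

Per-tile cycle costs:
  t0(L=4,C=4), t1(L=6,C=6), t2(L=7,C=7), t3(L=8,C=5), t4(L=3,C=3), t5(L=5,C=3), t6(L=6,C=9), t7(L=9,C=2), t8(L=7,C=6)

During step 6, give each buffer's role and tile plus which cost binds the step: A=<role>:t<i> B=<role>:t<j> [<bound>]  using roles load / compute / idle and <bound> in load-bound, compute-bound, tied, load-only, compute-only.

step 6: A=load:t6 B=compute:t5 [load-bound]

  0. 4=4c; end=4; A:t0 B:-
  1. max(6,4)=6c; end=10; A:t0 B:t1
  2. max(7,6)=7c; end=17; A:t2 B:t1
  3. max(8,7)=8c; end=25; A:t2 B:t3
  4. max(3,5)=5c; end=30; A:t4 B:t3
  5. max(5,3)=5c; end=35; A:t4 B:t5
  6. max(6,3)=6c; end=41; A:t6 B:t5
  7. max(9,9)=9c; end=50; A:t6 B:t7
  8. max(7,2)=7c; end=57; A:t8 B:t7
  9. 6=6c; end=63; A:t8 B:t7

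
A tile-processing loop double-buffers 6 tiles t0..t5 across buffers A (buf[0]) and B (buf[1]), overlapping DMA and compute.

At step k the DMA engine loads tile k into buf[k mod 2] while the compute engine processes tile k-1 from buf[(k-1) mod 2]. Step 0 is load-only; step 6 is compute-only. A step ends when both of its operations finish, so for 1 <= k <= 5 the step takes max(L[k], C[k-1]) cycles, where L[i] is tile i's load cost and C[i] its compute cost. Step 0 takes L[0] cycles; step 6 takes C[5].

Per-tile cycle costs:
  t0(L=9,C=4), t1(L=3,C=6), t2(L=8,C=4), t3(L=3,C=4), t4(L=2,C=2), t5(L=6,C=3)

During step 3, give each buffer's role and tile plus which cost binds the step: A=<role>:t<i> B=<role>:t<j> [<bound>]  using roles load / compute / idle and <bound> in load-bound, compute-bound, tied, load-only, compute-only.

[0] DMA t0→A (9c) ∥ CU idle ⇒ 9c, clock 9
[1] DMA t1→B (3c) ∥ CU A:t0 (4c) ⇒ 4c, clock 13
[2] DMA t2→A (8c) ∥ CU B:t1 (6c) ⇒ 8c, clock 21
[3] DMA t3→B (3c) ∥ CU A:t2 (4c) ⇒ 4c, clock 25
[4] DMA t4→A (2c) ∥ CU B:t3 (4c) ⇒ 4c, clock 29
[5] DMA t5→B (6c) ∥ CU A:t4 (2c) ⇒ 6c, clock 35
[6] DMA idle ∥ CU B:t5 (3c) ⇒ 3c, clock 38

step 3: A=compute:t2 B=load:t3 [compute-bound]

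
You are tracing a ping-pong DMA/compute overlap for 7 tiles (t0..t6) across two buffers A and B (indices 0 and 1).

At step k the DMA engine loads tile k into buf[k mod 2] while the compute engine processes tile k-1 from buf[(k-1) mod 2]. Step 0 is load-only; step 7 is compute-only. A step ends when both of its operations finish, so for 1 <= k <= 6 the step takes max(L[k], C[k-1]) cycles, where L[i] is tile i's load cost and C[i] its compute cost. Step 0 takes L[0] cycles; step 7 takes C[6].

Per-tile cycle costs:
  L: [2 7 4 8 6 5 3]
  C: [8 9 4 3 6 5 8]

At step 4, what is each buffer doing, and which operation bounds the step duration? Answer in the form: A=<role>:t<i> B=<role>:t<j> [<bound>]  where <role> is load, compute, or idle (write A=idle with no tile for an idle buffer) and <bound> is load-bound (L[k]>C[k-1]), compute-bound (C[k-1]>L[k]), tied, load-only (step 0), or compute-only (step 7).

step 4: A=load:t4 B=compute:t3 [load-bound]

step 0: L[0]=2 → dur=2, Σ=2 | A=load:t0 B=idle [load-only]
step 1: L[1]=7 C[0]=8 → dur=8, Σ=10 | A=compute:t0 B=load:t1 [compute-bound]
step 2: L[2]=4 C[1]=9 → dur=9, Σ=19 | A=load:t2 B=compute:t1 [compute-bound]
step 3: L[3]=8 C[2]=4 → dur=8, Σ=27 | A=compute:t2 B=load:t3 [load-bound]
step 4: L[4]=6 C[3]=3 → dur=6, Σ=33 | A=load:t4 B=compute:t3 [load-bound]
step 5: L[5]=5 C[4]=6 → dur=6, Σ=39 | A=compute:t4 B=load:t5 [compute-bound]
step 6: L[6]=3 C[5]=5 → dur=5, Σ=44 | A=load:t6 B=compute:t5 [compute-bound]
step 7: C[6]=8 → dur=8, Σ=52 | A=compute:t6 B=idle [compute-only]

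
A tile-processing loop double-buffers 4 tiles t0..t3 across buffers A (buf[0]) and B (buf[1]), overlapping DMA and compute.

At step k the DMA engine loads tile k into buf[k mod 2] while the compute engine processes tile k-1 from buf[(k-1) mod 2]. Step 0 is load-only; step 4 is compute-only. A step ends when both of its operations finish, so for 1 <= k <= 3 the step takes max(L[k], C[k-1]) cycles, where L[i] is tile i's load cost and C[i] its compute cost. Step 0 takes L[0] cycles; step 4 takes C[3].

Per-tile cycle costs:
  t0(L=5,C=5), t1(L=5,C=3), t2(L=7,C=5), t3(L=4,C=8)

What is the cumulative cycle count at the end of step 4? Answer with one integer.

k=0 load=t0/5c comp=- wait=5 total=5
k=1 load=t1/5c comp=t0/5c wait=5 total=10
k=2 load=t2/7c comp=t1/3c wait=7 total=17
k=3 load=t3/4c comp=t2/5c wait=5 total=22
k=4 load=- comp=t3/8c wait=8 total=30

end_cycle[4] = 30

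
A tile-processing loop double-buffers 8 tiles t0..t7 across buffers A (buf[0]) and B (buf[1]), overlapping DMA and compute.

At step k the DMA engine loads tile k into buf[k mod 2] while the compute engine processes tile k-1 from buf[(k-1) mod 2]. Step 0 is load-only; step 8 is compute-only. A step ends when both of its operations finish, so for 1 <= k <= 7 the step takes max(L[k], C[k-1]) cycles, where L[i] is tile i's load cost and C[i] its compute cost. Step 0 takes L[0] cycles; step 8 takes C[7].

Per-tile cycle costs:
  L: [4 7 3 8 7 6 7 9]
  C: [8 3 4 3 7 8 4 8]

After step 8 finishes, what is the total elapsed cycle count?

end_cycle[8] = 62

k=0 load=t0/4c comp=- wait=4 total=4
k=1 load=t1/7c comp=t0/8c wait=8 total=12
k=2 load=t2/3c comp=t1/3c wait=3 total=15
k=3 load=t3/8c comp=t2/4c wait=8 total=23
k=4 load=t4/7c comp=t3/3c wait=7 total=30
k=5 load=t5/6c comp=t4/7c wait=7 total=37
k=6 load=t6/7c comp=t5/8c wait=8 total=45
k=7 load=t7/9c comp=t6/4c wait=9 total=54
k=8 load=- comp=t7/8c wait=8 total=62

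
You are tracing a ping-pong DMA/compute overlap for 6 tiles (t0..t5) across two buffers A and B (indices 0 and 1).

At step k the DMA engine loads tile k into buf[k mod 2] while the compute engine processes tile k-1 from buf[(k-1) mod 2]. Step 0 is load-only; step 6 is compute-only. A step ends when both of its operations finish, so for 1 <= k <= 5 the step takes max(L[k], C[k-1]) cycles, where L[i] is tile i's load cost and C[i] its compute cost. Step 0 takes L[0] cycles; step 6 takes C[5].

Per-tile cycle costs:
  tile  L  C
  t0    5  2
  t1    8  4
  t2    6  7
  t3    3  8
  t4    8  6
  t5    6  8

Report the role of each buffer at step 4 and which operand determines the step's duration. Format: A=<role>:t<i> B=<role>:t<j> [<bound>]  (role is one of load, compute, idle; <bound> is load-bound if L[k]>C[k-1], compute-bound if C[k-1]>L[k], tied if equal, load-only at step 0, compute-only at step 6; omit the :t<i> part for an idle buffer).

step 4: A=load:t4 B=compute:t3 [tied]

k=0 load=t0/5c comp=- wait=5 total=5
k=1 load=t1/8c comp=t0/2c wait=8 total=13
k=2 load=t2/6c comp=t1/4c wait=6 total=19
k=3 load=t3/3c comp=t2/7c wait=7 total=26
k=4 load=t4/8c comp=t3/8c wait=8 total=34
k=5 load=t5/6c comp=t4/6c wait=6 total=40
k=6 load=- comp=t5/8c wait=8 total=48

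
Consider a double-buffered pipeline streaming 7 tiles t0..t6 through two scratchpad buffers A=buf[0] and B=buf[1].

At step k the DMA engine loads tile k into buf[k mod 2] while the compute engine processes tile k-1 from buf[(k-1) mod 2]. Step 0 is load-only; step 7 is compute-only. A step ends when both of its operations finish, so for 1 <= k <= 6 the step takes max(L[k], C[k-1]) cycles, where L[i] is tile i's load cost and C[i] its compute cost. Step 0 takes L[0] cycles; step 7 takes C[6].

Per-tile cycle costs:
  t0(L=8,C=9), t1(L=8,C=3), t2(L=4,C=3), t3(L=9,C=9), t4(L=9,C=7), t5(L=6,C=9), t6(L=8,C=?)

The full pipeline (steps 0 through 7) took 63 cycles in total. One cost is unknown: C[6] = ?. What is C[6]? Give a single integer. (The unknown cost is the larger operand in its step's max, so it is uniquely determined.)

C[6] = 8

step 0 = dur = L[0]=8 = 8
step 1 = dur = max(L[1]=8, C[0]=9) = 9
step 2 = dur = max(L[2]=4, C[1]=3) = 4
step 3 = dur = max(L[3]=9, C[2]=3) = 9
step 4 = dur = max(L[4]=9, C[3]=9) = 9
step 5 = dur = max(L[5]=6, C[4]=7) = 7
step 6 = dur = max(L[6]=8, C[5]=9) = 9
step 7 = dur = C[6]=? = C[6]  (unknown; binding)
sum of known step durations = 55
dur[7] = total - known = 63 - 55 = 8
C[6] is the binding max in step 7, so C[6] = dur[7] = 8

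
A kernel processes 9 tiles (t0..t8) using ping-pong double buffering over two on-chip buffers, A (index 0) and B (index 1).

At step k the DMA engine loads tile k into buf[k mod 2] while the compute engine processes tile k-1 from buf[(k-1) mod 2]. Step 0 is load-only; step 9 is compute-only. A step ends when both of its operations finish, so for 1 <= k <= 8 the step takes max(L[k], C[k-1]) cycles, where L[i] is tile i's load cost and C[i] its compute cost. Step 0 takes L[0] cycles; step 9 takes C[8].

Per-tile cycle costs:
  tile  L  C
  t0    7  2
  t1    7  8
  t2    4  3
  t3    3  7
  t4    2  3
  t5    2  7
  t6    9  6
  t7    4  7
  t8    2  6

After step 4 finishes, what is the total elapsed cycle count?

end_cycle[4] = 32

[0] DMA t0→A (7c) ∥ CU idle ⇒ 7c, clock 7
[1] DMA t1→B (7c) ∥ CU A:t0 (2c) ⇒ 7c, clock 14
[2] DMA t2→A (4c) ∥ CU B:t1 (8c) ⇒ 8c, clock 22
[3] DMA t3→B (3c) ∥ CU A:t2 (3c) ⇒ 3c, clock 25
[4] DMA t4→A (2c) ∥ CU B:t3 (7c) ⇒ 7c, clock 32
[5] DMA t5→B (2c) ∥ CU A:t4 (3c) ⇒ 3c, clock 35
[6] DMA t6→A (9c) ∥ CU B:t5 (7c) ⇒ 9c, clock 44
[7] DMA t7→B (4c) ∥ CU A:t6 (6c) ⇒ 6c, clock 50
[8] DMA t8→A (2c) ∥ CU B:t7 (7c) ⇒ 7c, clock 57
[9] DMA idle ∥ CU A:t8 (6c) ⇒ 6c, clock 63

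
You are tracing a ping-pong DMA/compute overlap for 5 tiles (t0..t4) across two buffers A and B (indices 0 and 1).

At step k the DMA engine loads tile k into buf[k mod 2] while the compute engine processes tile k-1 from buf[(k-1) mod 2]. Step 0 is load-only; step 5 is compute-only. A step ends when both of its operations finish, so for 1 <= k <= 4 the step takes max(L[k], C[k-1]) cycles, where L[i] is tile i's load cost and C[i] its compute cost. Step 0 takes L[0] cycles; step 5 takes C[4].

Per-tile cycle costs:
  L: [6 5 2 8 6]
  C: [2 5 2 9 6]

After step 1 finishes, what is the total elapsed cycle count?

k=0 load=t0/6c comp=- wait=6 total=6
k=1 load=t1/5c comp=t0/2c wait=5 total=11
k=2 load=t2/2c comp=t1/5c wait=5 total=16
k=3 load=t3/8c comp=t2/2c wait=8 total=24
k=4 load=t4/6c comp=t3/9c wait=9 total=33
k=5 load=- comp=t4/6c wait=6 total=39

end_cycle[1] = 11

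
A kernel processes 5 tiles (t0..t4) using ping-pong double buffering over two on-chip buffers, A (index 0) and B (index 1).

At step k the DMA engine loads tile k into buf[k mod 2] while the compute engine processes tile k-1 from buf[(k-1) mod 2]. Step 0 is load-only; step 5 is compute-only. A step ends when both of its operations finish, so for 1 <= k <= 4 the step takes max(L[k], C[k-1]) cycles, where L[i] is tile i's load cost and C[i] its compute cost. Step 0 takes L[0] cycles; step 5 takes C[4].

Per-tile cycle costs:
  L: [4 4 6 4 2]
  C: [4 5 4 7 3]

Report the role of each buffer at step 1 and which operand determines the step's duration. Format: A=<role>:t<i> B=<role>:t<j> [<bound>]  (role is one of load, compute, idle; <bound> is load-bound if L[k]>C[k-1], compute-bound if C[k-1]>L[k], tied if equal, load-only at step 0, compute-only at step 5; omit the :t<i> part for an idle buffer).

step 1: A=compute:t0 B=load:t1 [tied]

  0. 4=4c; end=4; A:t0 B:-
  1. max(4,4)=4c; end=8; A:t0 B:t1
  2. max(6,5)=6c; end=14; A:t2 B:t1
  3. max(4,4)=4c; end=18; A:t2 B:t3
  4. max(2,7)=7c; end=25; A:t4 B:t3
  5. 3=3c; end=28; A:t4 B:t3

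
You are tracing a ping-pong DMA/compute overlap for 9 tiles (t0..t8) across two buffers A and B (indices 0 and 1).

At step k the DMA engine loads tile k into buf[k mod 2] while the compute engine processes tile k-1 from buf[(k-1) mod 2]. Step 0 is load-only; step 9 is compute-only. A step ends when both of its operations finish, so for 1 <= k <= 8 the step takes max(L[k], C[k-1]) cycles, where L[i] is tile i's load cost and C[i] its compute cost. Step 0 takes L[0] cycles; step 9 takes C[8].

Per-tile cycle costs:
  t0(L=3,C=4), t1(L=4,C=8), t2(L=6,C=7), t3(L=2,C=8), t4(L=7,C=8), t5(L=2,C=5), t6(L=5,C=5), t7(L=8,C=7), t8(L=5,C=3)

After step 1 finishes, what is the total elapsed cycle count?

[0] DMA t0→A (3c) ∥ CU idle ⇒ 3c, clock 3
[1] DMA t1→B (4c) ∥ CU A:t0 (4c) ⇒ 4c, clock 7
[2] DMA t2→A (6c) ∥ CU B:t1 (8c) ⇒ 8c, clock 15
[3] DMA t3→B (2c) ∥ CU A:t2 (7c) ⇒ 7c, clock 22
[4] DMA t4→A (7c) ∥ CU B:t3 (8c) ⇒ 8c, clock 30
[5] DMA t5→B (2c) ∥ CU A:t4 (8c) ⇒ 8c, clock 38
[6] DMA t6→A (5c) ∥ CU B:t5 (5c) ⇒ 5c, clock 43
[7] DMA t7→B (8c) ∥ CU A:t6 (5c) ⇒ 8c, clock 51
[8] DMA t8→A (5c) ∥ CU B:t7 (7c) ⇒ 7c, clock 58
[9] DMA idle ∥ CU A:t8 (3c) ⇒ 3c, clock 61

end_cycle[1] = 7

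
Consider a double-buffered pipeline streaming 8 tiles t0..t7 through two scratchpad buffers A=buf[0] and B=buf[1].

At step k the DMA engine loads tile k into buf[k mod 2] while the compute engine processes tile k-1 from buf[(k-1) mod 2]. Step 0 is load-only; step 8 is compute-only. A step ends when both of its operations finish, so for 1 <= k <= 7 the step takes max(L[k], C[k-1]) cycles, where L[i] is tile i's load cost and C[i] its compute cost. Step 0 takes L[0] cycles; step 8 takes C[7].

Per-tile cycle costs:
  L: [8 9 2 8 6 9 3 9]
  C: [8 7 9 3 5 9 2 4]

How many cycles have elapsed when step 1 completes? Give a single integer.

end_cycle[1] = 17

step 0: L[0]=8 → dur=8, Σ=8 | A=load:t0 B=idle [load-only]
step 1: L[1]=9 C[0]=8 → dur=9, Σ=17 | A=compute:t0 B=load:t1 [load-bound]
step 2: L[2]=2 C[1]=7 → dur=7, Σ=24 | A=load:t2 B=compute:t1 [compute-bound]
step 3: L[3]=8 C[2]=9 → dur=9, Σ=33 | A=compute:t2 B=load:t3 [compute-bound]
step 4: L[4]=6 C[3]=3 → dur=6, Σ=39 | A=load:t4 B=compute:t3 [load-bound]
step 5: L[5]=9 C[4]=5 → dur=9, Σ=48 | A=compute:t4 B=load:t5 [load-bound]
step 6: L[6]=3 C[5]=9 → dur=9, Σ=57 | A=load:t6 B=compute:t5 [compute-bound]
step 7: L[7]=9 C[6]=2 → dur=9, Σ=66 | A=compute:t6 B=load:t7 [load-bound]
step 8: C[7]=4 → dur=4, Σ=70 | A=idle B=compute:t7 [compute-only]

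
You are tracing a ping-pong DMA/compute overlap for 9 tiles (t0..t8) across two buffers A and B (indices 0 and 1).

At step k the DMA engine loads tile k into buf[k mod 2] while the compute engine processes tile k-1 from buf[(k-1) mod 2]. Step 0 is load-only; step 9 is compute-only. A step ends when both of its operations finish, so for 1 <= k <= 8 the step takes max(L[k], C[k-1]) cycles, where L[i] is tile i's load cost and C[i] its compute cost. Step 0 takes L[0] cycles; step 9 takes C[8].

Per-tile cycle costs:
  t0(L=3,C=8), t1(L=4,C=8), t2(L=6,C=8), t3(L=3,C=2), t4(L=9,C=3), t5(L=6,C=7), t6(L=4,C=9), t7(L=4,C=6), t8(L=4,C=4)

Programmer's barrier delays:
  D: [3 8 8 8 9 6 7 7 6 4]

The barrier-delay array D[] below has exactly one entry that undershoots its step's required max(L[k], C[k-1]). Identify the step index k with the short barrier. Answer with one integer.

k=0 barrier L[0]=3→3c, D[0]=3 ok
k=1 barrier max(L[1]=4,C[0]=8)→8c, D[1]=8 ok
k=2 barrier max(L[2]=6,C[1]=8)→8c, D[2]=8 ok
k=3 barrier max(L[3]=3,C[2]=8)→8c, D[3]=8 ok
k=4 barrier max(L[4]=9,C[3]=2)→9c, D[4]=9 ok
k=5 barrier max(L[5]=6,C[4]=3)→6c, D[5]=6 ok
k=6 barrier max(L[6]=4,C[5]=7)→7c, D[6]=7 ok
k=7 barrier max(L[7]=4,C[6]=9)→9c, D[7]=7 SHORT
k=8 barrier max(L[8]=4,C[7]=6)→6c, D[8]=6 ok
k=9 barrier C[8]=4→4c, D[9]=4 ok

hazard at step 7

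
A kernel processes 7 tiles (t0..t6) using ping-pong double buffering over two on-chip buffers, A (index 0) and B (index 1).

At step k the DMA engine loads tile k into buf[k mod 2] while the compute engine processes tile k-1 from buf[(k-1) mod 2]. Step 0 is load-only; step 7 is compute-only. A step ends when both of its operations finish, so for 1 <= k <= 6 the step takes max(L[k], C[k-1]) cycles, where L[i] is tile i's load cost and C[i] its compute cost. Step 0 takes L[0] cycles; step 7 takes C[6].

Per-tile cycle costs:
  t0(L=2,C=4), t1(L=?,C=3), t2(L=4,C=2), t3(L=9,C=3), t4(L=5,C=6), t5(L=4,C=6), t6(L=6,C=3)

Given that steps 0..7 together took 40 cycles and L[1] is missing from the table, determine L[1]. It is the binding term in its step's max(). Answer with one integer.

L[1] = 5

step 0: dur = L[0]=2 = 2
step 1: dur = max(L[1]=?, C[0]=4) = L[1]  (unknown; binding)
step 2: dur = max(L[2]=4, C[1]=3) = 4
step 3: dur = max(L[3]=9, C[2]=2) = 9
step 4: dur = max(L[4]=5, C[3]=3) = 5
step 5: dur = max(L[5]=4, C[4]=6) = 6
step 6: dur = max(L[6]=6, C[5]=6) = 6
step 7: dur = C[6]=3 = 3
sum of known step durations = 35
dur[1] = total - known = 40 - 35 = 5
L[1] is the binding max in step 1, so L[1] = dur[1] = 5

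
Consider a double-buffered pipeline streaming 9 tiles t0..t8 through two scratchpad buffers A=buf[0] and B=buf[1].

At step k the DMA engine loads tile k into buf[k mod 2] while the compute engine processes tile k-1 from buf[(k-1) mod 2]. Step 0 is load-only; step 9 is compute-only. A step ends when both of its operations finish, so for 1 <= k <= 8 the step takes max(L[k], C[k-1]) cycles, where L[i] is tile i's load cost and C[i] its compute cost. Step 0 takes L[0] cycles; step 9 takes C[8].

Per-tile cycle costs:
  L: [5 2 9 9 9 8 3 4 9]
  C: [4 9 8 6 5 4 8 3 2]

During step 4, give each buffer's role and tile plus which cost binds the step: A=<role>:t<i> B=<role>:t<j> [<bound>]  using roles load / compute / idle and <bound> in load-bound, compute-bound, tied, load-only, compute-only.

k=0 load=t0/5c comp=- wait=5 total=5
k=1 load=t1/2c comp=t0/4c wait=4 total=9
k=2 load=t2/9c comp=t1/9c wait=9 total=18
k=3 load=t3/9c comp=t2/8c wait=9 total=27
k=4 load=t4/9c comp=t3/6c wait=9 total=36
k=5 load=t5/8c comp=t4/5c wait=8 total=44
k=6 load=t6/3c comp=t5/4c wait=4 total=48
k=7 load=t7/4c comp=t6/8c wait=8 total=56
k=8 load=t8/9c comp=t7/3c wait=9 total=65
k=9 load=- comp=t8/2c wait=2 total=67

step 4: A=load:t4 B=compute:t3 [load-bound]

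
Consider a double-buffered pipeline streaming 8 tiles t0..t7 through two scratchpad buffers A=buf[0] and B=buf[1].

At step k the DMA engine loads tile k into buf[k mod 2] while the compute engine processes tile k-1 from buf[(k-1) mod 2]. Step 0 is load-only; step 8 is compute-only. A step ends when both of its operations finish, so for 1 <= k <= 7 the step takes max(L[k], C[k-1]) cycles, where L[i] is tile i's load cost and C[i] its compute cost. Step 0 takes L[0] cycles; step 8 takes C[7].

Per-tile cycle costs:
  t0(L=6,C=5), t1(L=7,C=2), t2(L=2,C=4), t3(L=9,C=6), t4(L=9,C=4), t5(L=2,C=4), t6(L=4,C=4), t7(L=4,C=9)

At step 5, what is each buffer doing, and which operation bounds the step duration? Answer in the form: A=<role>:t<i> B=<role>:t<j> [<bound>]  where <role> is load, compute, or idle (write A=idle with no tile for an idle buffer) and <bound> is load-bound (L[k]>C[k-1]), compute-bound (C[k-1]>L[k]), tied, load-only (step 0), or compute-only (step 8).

k=0 load=t0/6c comp=- wait=6 total=6
k=1 load=t1/7c comp=t0/5c wait=7 total=13
k=2 load=t2/2c comp=t1/2c wait=2 total=15
k=3 load=t3/9c comp=t2/4c wait=9 total=24
k=4 load=t4/9c comp=t3/6c wait=9 total=33
k=5 load=t5/2c comp=t4/4c wait=4 total=37
k=6 load=t6/4c comp=t5/4c wait=4 total=41
k=7 load=t7/4c comp=t6/4c wait=4 total=45
k=8 load=- comp=t7/9c wait=9 total=54

step 5: A=compute:t4 B=load:t5 [compute-bound]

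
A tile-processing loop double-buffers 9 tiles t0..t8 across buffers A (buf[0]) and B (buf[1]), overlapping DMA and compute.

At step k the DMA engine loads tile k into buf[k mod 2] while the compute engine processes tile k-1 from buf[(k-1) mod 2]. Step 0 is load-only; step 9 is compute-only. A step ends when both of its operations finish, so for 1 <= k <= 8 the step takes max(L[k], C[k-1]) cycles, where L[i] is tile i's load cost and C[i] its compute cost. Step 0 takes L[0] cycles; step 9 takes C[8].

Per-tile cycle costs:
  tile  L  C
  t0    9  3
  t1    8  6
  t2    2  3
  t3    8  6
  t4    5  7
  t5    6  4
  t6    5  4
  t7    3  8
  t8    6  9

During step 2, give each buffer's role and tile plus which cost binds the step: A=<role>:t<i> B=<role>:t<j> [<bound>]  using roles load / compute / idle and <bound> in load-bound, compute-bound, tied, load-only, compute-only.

step 0: L[0]=9 → dur=9, Σ=9 | A=load:t0 B=idle [load-only]
step 1: L[1]=8 C[0]=3 → dur=8, Σ=17 | A=compute:t0 B=load:t1 [load-bound]
step 2: L[2]=2 C[1]=6 → dur=6, Σ=23 | A=load:t2 B=compute:t1 [compute-bound]
step 3: L[3]=8 C[2]=3 → dur=8, Σ=31 | A=compute:t2 B=load:t3 [load-bound]
step 4: L[4]=5 C[3]=6 → dur=6, Σ=37 | A=load:t4 B=compute:t3 [compute-bound]
step 5: L[5]=6 C[4]=7 → dur=7, Σ=44 | A=compute:t4 B=load:t5 [compute-bound]
step 6: L[6]=5 C[5]=4 → dur=5, Σ=49 | A=load:t6 B=compute:t5 [load-bound]
step 7: L[7]=3 C[6]=4 → dur=4, Σ=53 | A=compute:t6 B=load:t7 [compute-bound]
step 8: L[8]=6 C[7]=8 → dur=8, Σ=61 | A=load:t8 B=compute:t7 [compute-bound]
step 9: C[8]=9 → dur=9, Σ=70 | A=compute:t8 B=idle [compute-only]

step 2: A=load:t2 B=compute:t1 [compute-bound]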